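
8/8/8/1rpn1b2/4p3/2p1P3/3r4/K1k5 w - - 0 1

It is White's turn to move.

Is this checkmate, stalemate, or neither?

White to move; white king on a1.
In check: no.
King squares — b1: attacked by Kc1; a2: attacked by Rd2; b2: attacked by Kc1.
Legal moves for White: none.
Not in check and no legal moves → stalemate.

stalemate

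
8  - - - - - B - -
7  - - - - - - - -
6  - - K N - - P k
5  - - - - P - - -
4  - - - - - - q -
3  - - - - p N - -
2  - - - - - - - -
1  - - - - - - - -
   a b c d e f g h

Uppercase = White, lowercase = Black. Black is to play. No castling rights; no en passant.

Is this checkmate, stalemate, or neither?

Black to move; black king on h6.
In check: yes, from the white bishop on f8.
Legal moves for Black: Kxg6, Kh5.
Black is in check but has 2 legal moves → neither.

neither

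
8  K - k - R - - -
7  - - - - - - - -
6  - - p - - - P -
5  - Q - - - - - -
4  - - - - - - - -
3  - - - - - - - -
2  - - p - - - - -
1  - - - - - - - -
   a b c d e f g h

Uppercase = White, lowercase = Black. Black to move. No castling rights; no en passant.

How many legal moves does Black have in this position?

Black to move; king on c8.
In check: yes, from the white rook on e8.
Legal moves: Kd7, Kc7.
Count: 2.

2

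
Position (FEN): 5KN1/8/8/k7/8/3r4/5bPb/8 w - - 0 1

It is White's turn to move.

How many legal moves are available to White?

9

White to move; king on f8.
In check: no.
Legal moves: Ne7, Nh6, Nf6, Ke8, Kg7, Kf7, Ke7, g3, g4.
Count: 9.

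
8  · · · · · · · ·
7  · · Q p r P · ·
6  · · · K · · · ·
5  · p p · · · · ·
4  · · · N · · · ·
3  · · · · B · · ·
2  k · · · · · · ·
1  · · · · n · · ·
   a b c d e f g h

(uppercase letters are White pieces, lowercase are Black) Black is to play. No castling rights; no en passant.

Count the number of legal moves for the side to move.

17

Black to move; king on a2.
In check: no.
Legal moves: Re8, Rxf7, Re6+, Re5, Re4, Rxe3, Ka3, Kb2, Kb1, Ka1, Nf3, Nd3, Ng2, Nc2, cxd4, c4, b4.
Count: 17.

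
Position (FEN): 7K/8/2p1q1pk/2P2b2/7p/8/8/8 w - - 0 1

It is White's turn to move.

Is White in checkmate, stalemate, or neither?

stalemate

White to move; white king on h8.
In check: no.
King squares — g7: attacked by Kh6; h7: attacked by Kh6; g8: attacked by Qe6.
Legal moves for White: none.
Not in check and no legal moves → stalemate.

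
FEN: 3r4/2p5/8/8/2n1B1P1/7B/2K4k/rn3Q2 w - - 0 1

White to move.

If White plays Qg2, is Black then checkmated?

yes

After Qg2: black king on h2; in check: yes, from the white queen on g2.
King squares — g1: attacked by Qg2; h1: attacked by Qg2; g2: attacked by Bh3; g3: attacked by Qg2; h3: attacked by Qg2.
Black has no legal moves → checkmate.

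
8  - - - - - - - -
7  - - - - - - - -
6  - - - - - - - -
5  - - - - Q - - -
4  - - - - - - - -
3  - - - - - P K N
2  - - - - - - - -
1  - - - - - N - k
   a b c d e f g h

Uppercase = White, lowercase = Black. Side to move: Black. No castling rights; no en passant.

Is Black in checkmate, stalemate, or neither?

stalemate

Black to move; black king on h1.
In check: no.
King squares — g1: attacked by Nh3; g2: attacked by Kg3; h2: attacked by Nf1.
Legal moves for Black: none.
Not in check and no legal moves → stalemate.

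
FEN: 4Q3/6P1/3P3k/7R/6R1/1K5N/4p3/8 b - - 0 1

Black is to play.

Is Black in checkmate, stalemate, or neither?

checkmate

Black to move; black king on h6.
In check: yes, from the white rook on h5.
King squares — g5: attacked by Nh3; h5: attacked by Qe8; g6: attacked by Rg4; g7: attacked by Rg4; h7: attacked by Rh5.
Legal moves for Black: none.
In check with no legal moves → checkmate.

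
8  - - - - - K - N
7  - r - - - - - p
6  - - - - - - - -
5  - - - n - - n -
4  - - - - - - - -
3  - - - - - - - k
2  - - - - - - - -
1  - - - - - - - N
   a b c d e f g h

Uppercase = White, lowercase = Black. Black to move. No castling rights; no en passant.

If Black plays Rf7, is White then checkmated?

After Rf7: white king on f8; in check: yes, from the black rook on f7.
White has 3 legal replies: Kg8, Ke8, Nxf7.
In check but a legal move exists → not checkmate.

no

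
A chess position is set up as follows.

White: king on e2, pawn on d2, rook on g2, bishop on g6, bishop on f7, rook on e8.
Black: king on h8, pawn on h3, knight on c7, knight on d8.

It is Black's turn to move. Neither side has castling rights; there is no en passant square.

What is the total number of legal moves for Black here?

2

Black to move; king on h8.
In check: yes, from the white rook on e8.
Legal moves: Kg7, Nxe8.
Count: 2.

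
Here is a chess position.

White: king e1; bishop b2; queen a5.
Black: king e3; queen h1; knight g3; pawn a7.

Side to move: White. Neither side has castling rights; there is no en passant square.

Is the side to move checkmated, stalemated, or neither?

checkmate

White to move; white king on e1.
In check: yes, from the black queen on h1.
King squares — d1: attacked by Qh1; f1: attacked by Qh1; d2: attacked by Ke3; e2: attacked by Ke3; f2: attacked by Ke3.
Legal moves for White: none.
In check with no legal moves → checkmate.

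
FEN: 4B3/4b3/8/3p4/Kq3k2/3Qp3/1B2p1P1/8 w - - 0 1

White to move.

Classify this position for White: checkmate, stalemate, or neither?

checkmate

White to move; white king on a4.
In check: yes, from the black queen on b4.
King squares — a3: attacked by Qb4; b3: attacked by Qb4; b4: attacked by Be7; a5: attacked by Qb4; b5: attacked by Qb4.
Legal moves for White: none.
In check with no legal moves → checkmate.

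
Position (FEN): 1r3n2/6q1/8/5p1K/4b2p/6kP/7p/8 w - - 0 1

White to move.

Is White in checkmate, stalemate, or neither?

stalemate

White to move; white king on h5.
In check: no.
King squares — g4: attacked by Kg3; h4: attacked by Kg3; g5: attacked by Qg7; g6: attacked by Qg7; h6: attacked by Qg7.
Legal moves for White: none.
Not in check and no legal moves → stalemate.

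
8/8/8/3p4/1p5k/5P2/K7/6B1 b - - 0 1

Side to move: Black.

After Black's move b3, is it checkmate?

no

After b3: white king on a2; in check: yes, from the black pawn on b3.
White has 5 legal replies: Kxb3, Ka3, Kb2, Kb1, Ka1.
In check but a legal move exists → not checkmate.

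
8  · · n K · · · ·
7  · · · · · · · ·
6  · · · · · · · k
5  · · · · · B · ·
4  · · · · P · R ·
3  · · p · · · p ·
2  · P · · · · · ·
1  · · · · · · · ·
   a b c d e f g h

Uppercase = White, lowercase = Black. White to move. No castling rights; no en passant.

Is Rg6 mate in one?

After Rg6: black king on h6; in check: yes, from the white rook on g6.
Black has 2 legal replies: Kh7, Kh5.
In check but a legal move exists → not checkmate.

no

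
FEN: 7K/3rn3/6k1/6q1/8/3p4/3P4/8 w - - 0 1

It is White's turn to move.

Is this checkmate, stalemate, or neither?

White to move; white king on h8.
In check: no.
King squares — g7: attacked by Kg6; h7: attacked by Kg6; g8: attacked by Ne7.
Legal moves for White: none.
Not in check and no legal moves → stalemate.

stalemate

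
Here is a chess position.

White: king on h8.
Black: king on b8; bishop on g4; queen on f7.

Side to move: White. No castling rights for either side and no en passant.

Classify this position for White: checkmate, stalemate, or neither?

White to move; white king on h8.
In check: no.
King squares — g7: attacked by Qf7; h7: attacked by Qf7; g8: attacked by Qf7.
Legal moves for White: none.
Not in check and no legal moves → stalemate.

stalemate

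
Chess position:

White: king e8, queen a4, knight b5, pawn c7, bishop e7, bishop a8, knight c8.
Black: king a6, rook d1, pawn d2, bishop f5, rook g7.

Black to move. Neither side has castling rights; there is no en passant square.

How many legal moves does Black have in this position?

0

Black to move; king on a6.
In check: yes, from the white queen on a4.
Legal moves: none.
Count: 0.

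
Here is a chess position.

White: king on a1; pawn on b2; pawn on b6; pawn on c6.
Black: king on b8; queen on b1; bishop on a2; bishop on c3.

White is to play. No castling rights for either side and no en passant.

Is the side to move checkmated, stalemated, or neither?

White to move; white king on a1.
In check: yes, from the black queen on b1.
King squares — b1: attacked by Ba2; a2: attacked by Qb1; b2: own pawn.
Legal moves for White: none.
In check with no legal moves → checkmate.

checkmate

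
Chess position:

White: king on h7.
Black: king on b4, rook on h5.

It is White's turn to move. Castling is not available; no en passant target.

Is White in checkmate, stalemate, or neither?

neither

White to move; white king on h7.
In check: yes, from the black rook on h5.
Legal moves for White: Kg8, Kg7, Kg6.
White is in check but has 3 legal moves → neither.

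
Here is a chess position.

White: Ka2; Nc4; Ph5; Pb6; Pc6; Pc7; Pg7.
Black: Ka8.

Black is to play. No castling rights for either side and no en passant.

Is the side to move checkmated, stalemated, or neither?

stalemate

Black to move; black king on a8.
In check: no.
King squares — a7: attacked by Pb6; b7: attacked by Pc6; b8: attacked by Pc7.
Legal moves for Black: none.
Not in check and no legal moves → stalemate.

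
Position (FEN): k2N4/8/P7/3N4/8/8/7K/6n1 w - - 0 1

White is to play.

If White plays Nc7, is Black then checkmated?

no

After Nc7: black king on a8; in check: yes, from the white knight on c7.
Black has 2 legal replies: Kb8, Ka7.
In check but a legal move exists → not checkmate.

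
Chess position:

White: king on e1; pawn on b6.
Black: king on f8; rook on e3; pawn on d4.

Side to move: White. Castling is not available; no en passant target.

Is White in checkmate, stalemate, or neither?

neither

White to move; white king on e1.
In check: yes, from the black rook on e3.
King squares — d1: available; f1: available; d2: available; e2: attacked by Re3; f2: available.
Legal moves for White: Kf2, Kd2, Kf1, Kd1.
White is in check but has 4 legal moves → neither.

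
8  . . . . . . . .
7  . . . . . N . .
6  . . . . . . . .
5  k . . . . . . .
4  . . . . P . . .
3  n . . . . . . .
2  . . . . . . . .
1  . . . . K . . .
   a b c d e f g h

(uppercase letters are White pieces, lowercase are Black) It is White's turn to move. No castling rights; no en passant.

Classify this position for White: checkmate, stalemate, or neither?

White to move; white king on e1.
In check: no.
Legal moves for White: Nh8, Nd8, Nh6, Nd6, Ng5, Ne5, Kf2, Ke2, Kd2, Kf1, Kd1, e5.
White has 12 legal moves and is not in check → neither.

neither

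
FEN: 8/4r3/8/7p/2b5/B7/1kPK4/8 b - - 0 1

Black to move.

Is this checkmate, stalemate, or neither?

Black to move; black king on b2.
In check: yes, from the white bishop on a3.
King squares — a1: available; b1: available; c1: attacked by Kd2; a2: available; c2: attacked by Kd2; a3: available; b3: attacked by Pc2; c3: attacked by Kd2.
Legal moves for Black: Kxa3, Ka2, Kb1, Ka1.
Black is in check but has 4 legal moves → neither.

neither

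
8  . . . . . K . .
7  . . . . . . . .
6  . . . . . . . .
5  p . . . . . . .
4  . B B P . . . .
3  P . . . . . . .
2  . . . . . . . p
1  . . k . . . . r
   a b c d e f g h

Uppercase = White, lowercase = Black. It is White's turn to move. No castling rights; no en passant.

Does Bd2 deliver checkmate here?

no

After Bd2: black king on c1; in check: yes, from the white bishop on d2.
Black has 5 legal replies: Kxd2, Kc2, Kb2, Kd1, Kb1.
In check but a legal move exists → not checkmate.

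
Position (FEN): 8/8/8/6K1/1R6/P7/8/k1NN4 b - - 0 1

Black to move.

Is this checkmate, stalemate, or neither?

stalemate

Black to move; black king on a1.
In check: no.
King squares — b1: attacked by Rb4; a2: attacked by Nc1; b2: attacked by Nd1.
Legal moves for Black: none.
Not in check and no legal moves → stalemate.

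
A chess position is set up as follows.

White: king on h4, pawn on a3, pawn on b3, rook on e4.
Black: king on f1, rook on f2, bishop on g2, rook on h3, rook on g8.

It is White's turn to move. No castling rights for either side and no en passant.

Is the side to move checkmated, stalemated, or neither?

checkmate

White to move; white king on h4.
In check: yes, from the black rook on h3.
King squares — g3: attacked by Rh3; h3: attacked by Bg2; g4: attacked by Rg8; g5: attacked by Rg8; h5: attacked by Rh3.
Legal moves for White: none.
In check with no legal moves → checkmate.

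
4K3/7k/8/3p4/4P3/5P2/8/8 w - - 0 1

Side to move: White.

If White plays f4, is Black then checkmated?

After f4: black king on h7; in check: no.
Black is not in check, so this cannot be checkmate.

no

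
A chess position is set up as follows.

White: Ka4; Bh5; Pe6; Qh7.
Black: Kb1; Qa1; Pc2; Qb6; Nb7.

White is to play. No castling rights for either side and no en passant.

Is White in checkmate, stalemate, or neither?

checkmate

White to move; white king on a4.
In check: yes, from the black queen on a1.
King squares — a3: attacked by Qa1; b3: attacked by Qb6; b4: attacked by Qb6; a5: attacked by Qa1; b5: attacked by Qb6.
Legal moves for White: none.
In check with no legal moves → checkmate.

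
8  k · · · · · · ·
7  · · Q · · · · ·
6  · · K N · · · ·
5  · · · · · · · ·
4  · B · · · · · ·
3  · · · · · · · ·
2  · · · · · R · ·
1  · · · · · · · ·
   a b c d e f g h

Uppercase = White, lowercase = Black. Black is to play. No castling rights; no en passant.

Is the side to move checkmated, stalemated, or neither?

stalemate

Black to move; black king on a8.
In check: no.
King squares — a7: attacked by Qc7; b7: attacked by Kc6; b8: attacked by Qc7.
Legal moves for Black: none.
Not in check and no legal moves → stalemate.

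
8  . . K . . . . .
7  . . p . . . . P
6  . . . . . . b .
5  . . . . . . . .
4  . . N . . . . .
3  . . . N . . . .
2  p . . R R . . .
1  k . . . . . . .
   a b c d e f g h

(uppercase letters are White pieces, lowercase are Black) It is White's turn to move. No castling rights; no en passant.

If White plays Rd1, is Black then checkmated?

After Rd1: black king on a1; in check: yes, from the white rook on d1.
King squares — b1: attacked by Rd1; a2: own pawn; b2: attacked by Re2.
Black has no legal moves → checkmate.

yes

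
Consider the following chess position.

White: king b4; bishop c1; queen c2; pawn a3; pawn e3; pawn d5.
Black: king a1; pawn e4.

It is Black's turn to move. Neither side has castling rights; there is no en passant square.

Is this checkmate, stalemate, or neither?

stalemate

Black to move; black king on a1.
In check: no.
King squares — b1: attacked by Qc2; a2: attacked by Qc2; b2: attacked by Bc1.
Legal moves for Black: none.
Not in check and no legal moves → stalemate.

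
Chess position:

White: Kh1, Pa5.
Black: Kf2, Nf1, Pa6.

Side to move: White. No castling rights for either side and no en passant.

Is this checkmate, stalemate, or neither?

stalemate

White to move; white king on h1.
In check: no.
King squares — g1: attacked by Kf2; g2: attacked by Kf2; h2: attacked by Nf1.
Legal moves for White: none.
Not in check and no legal moves → stalemate.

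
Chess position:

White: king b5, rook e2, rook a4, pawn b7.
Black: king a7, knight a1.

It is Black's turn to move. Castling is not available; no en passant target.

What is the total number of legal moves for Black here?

Black to move; king on a7.
In check: yes, from the white rook on a4.
Legal moves: Kb8, Kxb7.
Count: 2.

2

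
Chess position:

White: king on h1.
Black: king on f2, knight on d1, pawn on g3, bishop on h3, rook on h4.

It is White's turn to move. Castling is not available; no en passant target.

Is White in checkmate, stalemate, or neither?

stalemate

White to move; white king on h1.
In check: no.
King squares — g1: attacked by Kf2; g2: attacked by Kf2; h2: attacked by Pg3.
Legal moves for White: none.
Not in check and no legal moves → stalemate.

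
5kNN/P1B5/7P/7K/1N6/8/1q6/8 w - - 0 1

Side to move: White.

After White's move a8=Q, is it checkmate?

After a8=Q: black king on f8; in check: yes, from the white queen on a8.
King squares — e7: attacked by Ng8; f7: attacked by Nh8; g7: attacked by Ph6; e8: attacked by Qa8; g8: attacked by Qa8.
Black has no legal moves → checkmate.

yes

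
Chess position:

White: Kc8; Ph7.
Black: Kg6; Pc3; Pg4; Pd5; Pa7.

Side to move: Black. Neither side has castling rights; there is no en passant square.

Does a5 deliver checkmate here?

After a5: white king on c8; in check: no.
White is not in check, so this cannot be checkmate.

no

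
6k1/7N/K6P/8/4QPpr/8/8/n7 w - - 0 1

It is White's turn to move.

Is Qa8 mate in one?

no

After Qa8: black king on g8; in check: yes, from the white queen on a8.
Black has 2 legal replies: Kxh7, Kf7.
In check but a legal move exists → not checkmate.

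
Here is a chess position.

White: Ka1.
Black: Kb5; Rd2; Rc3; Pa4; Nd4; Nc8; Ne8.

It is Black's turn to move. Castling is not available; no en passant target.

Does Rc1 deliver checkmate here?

yes

After Rc1: white king on a1; in check: yes, from the black rook on c1.
King squares — b1: attacked by Rc1; a2: attacked by Rd2; b2: attacked by Rd2.
White has no legal moves → checkmate.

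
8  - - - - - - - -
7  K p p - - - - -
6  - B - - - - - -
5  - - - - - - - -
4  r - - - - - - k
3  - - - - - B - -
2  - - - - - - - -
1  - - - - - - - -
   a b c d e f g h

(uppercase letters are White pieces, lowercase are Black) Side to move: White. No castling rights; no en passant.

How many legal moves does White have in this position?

White to move; king on a7.
In check: yes, from the black rook on a4.
Legal moves: Kb8, Kxb7, Ba5.
Count: 3.

3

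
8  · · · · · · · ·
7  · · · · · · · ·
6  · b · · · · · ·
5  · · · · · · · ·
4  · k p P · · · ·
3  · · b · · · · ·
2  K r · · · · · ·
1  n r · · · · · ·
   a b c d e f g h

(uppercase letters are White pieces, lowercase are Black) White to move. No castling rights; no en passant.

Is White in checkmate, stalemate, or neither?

checkmate

White to move; white king on a2.
In check: yes, from the black rook on b2.
King squares — a1: attacked by Rb1; b1: attacked by Rb2; b2: attacked by Rb1; a3: attacked by Kb4; b3: attacked by Na1.
Legal moves for White: none.
In check with no legal moves → checkmate.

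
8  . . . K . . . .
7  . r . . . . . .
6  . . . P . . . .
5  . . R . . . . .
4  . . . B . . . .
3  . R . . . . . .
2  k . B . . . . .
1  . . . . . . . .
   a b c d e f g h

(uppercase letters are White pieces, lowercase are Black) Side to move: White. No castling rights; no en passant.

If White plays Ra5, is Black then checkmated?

yes

After Ra5: black king on a2; in check: yes, from the white rook on a5.
King squares — a1: attacked by Bd4; b1: attacked by Bc2; b2: attacked by Rb3; a3: attacked by Rb3; b3: attacked by Bc2.
Black has no legal moves → checkmate.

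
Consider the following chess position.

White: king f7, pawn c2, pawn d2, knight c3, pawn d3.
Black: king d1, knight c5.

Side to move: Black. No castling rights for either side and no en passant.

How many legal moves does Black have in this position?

4

Black to move; king on d1.
In check: yes, from the white knight on c3.
Legal moves: Kxd2, Kxc2, Ke1, Kc1.
Count: 4.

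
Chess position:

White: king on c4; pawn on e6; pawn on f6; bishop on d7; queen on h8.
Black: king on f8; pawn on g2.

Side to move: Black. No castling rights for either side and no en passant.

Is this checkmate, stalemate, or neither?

checkmate

Black to move; black king on f8.
In check: yes, from the white queen on h8.
King squares — e7: attacked by Pf6; f7: attacked by Pe6; g7: attacked by Pf6; e8: attacked by Bd7; g8: attacked by Qh8.
Legal moves for Black: none.
In check with no legal moves → checkmate.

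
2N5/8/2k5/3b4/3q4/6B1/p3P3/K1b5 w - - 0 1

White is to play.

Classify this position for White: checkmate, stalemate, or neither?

White to move; white king on a1.
In check: yes, from the black queen on d4.
King squares — b1: attacked by Pa2; a2: attacked by Bd5; b2: attacked by Bc1.
Legal moves for White: none.
In check with no legal moves → checkmate.

checkmate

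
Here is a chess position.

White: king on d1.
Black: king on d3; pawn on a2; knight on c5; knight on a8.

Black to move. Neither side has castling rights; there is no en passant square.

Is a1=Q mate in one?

After a1=Q: white king on d1; in check: yes, from the black queen on a1.
King squares — c1: attacked by Qa1; e1: attacked by Qa1; c2: attacked by Kd3; d2: attacked by Kd3; e2: attacked by Kd3.
White has no legal moves → checkmate.

yes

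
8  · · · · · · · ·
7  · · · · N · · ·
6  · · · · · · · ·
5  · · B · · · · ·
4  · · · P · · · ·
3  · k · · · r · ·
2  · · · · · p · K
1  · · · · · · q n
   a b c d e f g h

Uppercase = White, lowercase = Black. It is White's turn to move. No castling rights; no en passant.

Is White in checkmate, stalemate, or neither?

checkmate

White to move; white king on h2.
In check: yes, from the black queen on g1.
King squares — g1: attacked by Pf2; h1: attacked by Qg1; g2: attacked by Qg1; g3: attacked by Qg1; h3: attacked by Rf3.
Legal moves for White: none.
In check with no legal moves → checkmate.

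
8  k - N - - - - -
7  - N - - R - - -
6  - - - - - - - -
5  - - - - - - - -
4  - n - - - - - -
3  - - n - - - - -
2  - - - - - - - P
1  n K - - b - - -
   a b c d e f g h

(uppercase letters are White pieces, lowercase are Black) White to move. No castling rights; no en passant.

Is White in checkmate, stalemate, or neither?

neither

White to move; white king on b1.
In check: yes, from the black knight on c3.
King squares — a1: available; c1: available; a2: attacked by Nc3; b2: available; c2: attacked by Na1.
Legal moves for White: Kb2, Kc1, Kxa1.
White is in check but has 3 legal moves → neither.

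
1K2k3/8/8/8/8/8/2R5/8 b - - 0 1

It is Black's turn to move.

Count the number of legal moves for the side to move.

Black to move; king on e8.
In check: no.
Legal moves: Kf8, Kd8, Kf7, Ke7, Kd7.
Count: 5.

5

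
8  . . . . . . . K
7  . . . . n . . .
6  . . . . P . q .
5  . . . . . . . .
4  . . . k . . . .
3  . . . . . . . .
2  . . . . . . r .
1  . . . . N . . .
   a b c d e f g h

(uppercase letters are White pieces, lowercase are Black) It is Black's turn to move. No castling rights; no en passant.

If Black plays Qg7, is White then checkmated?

yes

After Qg7: white king on h8; in check: yes, from the black queen on g7.
King squares — g7: attacked by Rg2; h7: attacked by Qg7; g8: attacked by Ne7.
White has no legal moves → checkmate.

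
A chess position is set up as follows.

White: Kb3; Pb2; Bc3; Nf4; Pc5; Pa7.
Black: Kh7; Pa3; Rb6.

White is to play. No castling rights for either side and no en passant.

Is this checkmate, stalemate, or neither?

White to move; white king on b3.
In check: yes, from the black rook on b6.
Legal moves for White: Kc4, Ka4, Kxa3, Kc2, Ka2, Bb4, cxb6.
White is in check but has 7 legal moves → neither.

neither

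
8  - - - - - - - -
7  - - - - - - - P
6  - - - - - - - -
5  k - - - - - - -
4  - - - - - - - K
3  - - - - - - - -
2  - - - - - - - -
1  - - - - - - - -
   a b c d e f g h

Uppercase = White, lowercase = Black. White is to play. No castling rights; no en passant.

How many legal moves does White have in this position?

9

White to move; king on h4.
In check: no.
Legal moves: Kh5, Kg5, Kg4, Kh3, Kg3, h8=Q, h8=R, h8=B, h8=N.
Count: 9.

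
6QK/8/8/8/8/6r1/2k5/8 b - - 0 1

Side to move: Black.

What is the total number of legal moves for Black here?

Black to move; king on c2.
In check: no.
Legal moves: Rxg8+, Rg7, Rg6, Rg5, Rg4, Rh3+, Rf3, Re3, Rd3, Rc3, Rb3, Ra3, Rg2, Rg1, Kd3, Kc3, Kd2, Kb2, Kd1, Kc1, Kb1.
Count: 21.

21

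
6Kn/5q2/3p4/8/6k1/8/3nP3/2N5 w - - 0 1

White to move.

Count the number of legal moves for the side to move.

1

White to move; king on g8.
In check: yes, from the black queen on f7.
Legal moves: Kxh8.
Count: 1.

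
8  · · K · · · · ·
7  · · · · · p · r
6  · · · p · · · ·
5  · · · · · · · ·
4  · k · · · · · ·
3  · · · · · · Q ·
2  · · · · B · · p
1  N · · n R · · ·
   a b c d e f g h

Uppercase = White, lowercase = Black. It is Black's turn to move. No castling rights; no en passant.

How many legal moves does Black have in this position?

20

Black to move; king on b4.
In check: no.
Legal moves: Rh8+, Rg7, Rh6, Rh5, Rh4, Rh3, Kc5, Ka5, Ka4, Ne3, Nc3, Nf2, Nb2, f6, d5, h1=Q, h1=R, h1=B, h1=N, f5.
Count: 20.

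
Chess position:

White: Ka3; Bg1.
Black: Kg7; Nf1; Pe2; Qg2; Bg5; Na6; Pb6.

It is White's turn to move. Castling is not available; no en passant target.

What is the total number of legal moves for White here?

White to move; king on a3.
In check: no.
Legal moves: Ka4, Kb3, Kb2, Ka2, Bxb6, Bc5, Bd4+, Be3, Bh2, Bf2.
Count: 10.

10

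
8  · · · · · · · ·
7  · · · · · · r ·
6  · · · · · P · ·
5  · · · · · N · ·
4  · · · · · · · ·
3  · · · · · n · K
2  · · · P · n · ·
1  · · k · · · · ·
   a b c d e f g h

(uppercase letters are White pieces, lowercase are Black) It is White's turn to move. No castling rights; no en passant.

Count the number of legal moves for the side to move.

White to move; king on h3.
In check: yes, from the black knight on f2.
Legal moves: none.
Count: 0.

0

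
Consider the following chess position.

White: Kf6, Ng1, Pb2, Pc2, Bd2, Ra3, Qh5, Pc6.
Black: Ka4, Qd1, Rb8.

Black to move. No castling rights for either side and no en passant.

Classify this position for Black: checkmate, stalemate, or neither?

Black to move; black king on a4.
In check: yes, from the white rook on a3.
King squares — a3: attacked by Pb2; b3: attacked by Pc2; b4: attacked by Bd2; a5: attacked by Bd2; b5: attacked by Qh5.
Legal moves for Black: none.
In check with no legal moves → checkmate.

checkmate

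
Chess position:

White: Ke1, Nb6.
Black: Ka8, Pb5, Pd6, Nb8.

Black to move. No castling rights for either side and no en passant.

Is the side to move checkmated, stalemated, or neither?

neither

Black to move; black king on a8.
In check: yes, from the white knight on b6.
Legal moves for Black: Kb7, Ka7.
Black is in check but has 2 legal moves → neither.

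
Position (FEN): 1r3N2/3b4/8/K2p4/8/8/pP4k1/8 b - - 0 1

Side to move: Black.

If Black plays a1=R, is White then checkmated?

After a1=R: white king on a5; in check: yes, from the black rook on a1.
King squares — a4: attacked by Ra1; b4: attacked by Rb8; b5: attacked by Bd7; a6: attacked by Ra1; b6: attacked by Rb8.
White has no legal moves → checkmate.

yes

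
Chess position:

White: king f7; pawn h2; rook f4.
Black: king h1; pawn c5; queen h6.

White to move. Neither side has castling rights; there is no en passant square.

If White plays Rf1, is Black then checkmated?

no

After Rf1: black king on h1; in check: yes, from the white rook on f1.
Black has 2 legal replies: Kxh2, Kg2.
In check but a legal move exists → not checkmate.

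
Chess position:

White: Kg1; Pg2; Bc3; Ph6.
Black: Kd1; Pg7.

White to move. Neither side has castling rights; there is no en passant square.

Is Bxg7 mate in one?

no

After Bxg7: black king on d1; in check: no.
Black is not in check, so this cannot be checkmate.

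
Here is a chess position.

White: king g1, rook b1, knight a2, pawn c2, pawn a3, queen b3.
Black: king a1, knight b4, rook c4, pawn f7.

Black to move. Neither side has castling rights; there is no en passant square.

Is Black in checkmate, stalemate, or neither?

Black to move; black king on a1.
In check: yes, from the white rook on b1.
King squares — b1: attacked by Qb3; a2: attacked by Qb3; b2: attacked by Rb1.
Legal moves for Black: none.
In check with no legal moves → checkmate.

checkmate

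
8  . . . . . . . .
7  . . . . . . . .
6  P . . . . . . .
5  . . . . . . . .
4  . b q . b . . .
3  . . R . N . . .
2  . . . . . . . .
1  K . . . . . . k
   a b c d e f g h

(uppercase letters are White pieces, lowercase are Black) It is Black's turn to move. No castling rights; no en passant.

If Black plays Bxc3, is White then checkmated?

After Bxc3: white king on a1; in check: yes, from the black bishop on c3.
King squares — b1: attacked by Be4; a2: attacked by Qc4; b2: attacked by Bc3.
White has no legal moves → checkmate.

yes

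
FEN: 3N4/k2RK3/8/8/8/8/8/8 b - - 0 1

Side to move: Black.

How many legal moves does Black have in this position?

4

Black to move; king on a7.
In check: yes, from the white rook on d7.
Legal moves: Kb8, Ka8, Kb6, Ka6.
Count: 4.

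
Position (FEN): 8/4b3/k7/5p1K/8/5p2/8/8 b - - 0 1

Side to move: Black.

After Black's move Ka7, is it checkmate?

no

After Ka7: white king on h5; in check: no.
White is not in check, so this cannot be checkmate.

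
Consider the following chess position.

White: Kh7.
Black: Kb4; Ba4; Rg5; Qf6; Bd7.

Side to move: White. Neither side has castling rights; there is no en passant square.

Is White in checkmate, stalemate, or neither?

White to move; white king on h7.
In check: no.
King squares — g6: attacked by Rg5; h6: attacked by Qf6; g7: attacked by Rg5; g8: attacked by Rg5; h8: attacked by Qf6.
Legal moves for White: none.
Not in check and no legal moves → stalemate.

stalemate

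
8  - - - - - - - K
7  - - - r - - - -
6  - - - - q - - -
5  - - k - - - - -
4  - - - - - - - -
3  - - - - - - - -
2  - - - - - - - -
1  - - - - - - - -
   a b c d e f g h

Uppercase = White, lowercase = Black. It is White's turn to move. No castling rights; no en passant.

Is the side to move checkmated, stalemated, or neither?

White to move; white king on h8.
In check: no.
King squares — g7: attacked by Rd7; h7: attacked by Rd7; g8: attacked by Qe6.
Legal moves for White: none.
Not in check and no legal moves → stalemate.

stalemate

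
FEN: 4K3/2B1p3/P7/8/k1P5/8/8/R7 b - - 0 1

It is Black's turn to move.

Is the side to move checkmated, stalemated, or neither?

neither

Black to move; black king on a4.
In check: yes, from the white rook on a1.
Legal moves for Black: Kb4, Kb3.
Black is in check but has 2 legal moves → neither.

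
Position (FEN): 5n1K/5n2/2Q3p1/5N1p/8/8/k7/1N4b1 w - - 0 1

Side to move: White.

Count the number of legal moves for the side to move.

White to move; king on h8.
In check: yes, from the black knight on f7.
Legal moves: Kg8, Kg7.
Count: 2.

2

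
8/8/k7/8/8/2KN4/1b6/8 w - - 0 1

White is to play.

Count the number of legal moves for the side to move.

White to move; king on c3.
In check: yes, from the black bishop on b2.
Legal moves: Kc4, Kb4, Kb3, Kd2, Kc2, Kxb2, Nxb2.
Count: 7.

7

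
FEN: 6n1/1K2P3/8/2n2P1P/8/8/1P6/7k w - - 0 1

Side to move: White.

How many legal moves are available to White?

7

White to move; king on b7.
In check: yes, from the black knight on c5.
Legal moves: Kc8, Kb8, Ka8, Kc7, Ka7, Kc6, Kb6.
Count: 7.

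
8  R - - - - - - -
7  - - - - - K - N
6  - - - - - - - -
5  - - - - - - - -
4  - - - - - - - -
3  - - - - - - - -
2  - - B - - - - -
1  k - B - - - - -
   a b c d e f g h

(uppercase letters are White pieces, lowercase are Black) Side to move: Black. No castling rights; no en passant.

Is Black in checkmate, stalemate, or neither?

Black to move; black king on a1.
In check: yes, from the white rook on a8.
King squares — b1: attacked by Bc2; a2: attacked by Ra8; b2: attacked by Bc1.
Legal moves for Black: none.
In check with no legal moves → checkmate.

checkmate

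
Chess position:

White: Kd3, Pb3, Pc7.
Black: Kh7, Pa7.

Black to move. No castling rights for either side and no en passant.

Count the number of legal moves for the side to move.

Black to move; king on h7.
In check: no.
Legal moves: Kh8, Kg8, Kg7, Kh6, Kg6, a6, a5.
Count: 7.

7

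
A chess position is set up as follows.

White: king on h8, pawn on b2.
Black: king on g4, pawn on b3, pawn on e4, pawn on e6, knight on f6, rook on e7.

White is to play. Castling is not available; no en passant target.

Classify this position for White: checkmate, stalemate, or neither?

White to move; white king on h8.
In check: no.
King squares — g7: attacked by Re7; h7: attacked by Nf6; g8: attacked by Nf6.
Legal moves for White: none.
Not in check and no legal moves → stalemate.

stalemate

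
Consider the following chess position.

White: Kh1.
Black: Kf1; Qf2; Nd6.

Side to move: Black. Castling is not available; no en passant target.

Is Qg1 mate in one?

After Qg1: white king on h1; in check: yes, from the black queen on g1.
King squares — g1: attacked by Kf1; g2: attacked by Kf1; h2: attacked by Qg1.
White has no legal moves → checkmate.

yes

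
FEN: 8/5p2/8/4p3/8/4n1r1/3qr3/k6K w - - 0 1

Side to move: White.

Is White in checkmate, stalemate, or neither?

stalemate

White to move; white king on h1.
In check: no.
King squares — g1: attacked by Rg3; g2: attacked by Re2; h2: attacked by Re2.
Legal moves for White: none.
Not in check and no legal moves → stalemate.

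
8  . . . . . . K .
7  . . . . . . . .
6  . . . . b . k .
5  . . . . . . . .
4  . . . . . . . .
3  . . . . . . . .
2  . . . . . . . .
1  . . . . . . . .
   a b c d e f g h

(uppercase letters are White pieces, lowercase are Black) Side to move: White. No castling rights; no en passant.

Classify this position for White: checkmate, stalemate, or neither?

White to move; white king on g8.
In check: yes, from the black bishop on e6.
Legal moves for White: Kh8, Kf8.
White is in check but has 2 legal moves → neither.

neither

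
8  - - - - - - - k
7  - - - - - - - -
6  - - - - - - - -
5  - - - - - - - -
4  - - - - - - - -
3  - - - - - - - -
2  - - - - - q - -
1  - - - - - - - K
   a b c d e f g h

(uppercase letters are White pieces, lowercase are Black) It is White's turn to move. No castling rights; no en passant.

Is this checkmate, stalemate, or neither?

White to move; white king on h1.
In check: no.
King squares — g1: attacked by Qf2; g2: attacked by Qf2; h2: attacked by Qf2.
Legal moves for White: none.
Not in check and no legal moves → stalemate.

stalemate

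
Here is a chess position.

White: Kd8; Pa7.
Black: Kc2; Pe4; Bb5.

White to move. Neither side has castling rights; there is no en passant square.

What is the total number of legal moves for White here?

7

White to move; king on d8.
In check: no.
Legal moves: Kc8, Ke7, Kc7, a8=Q, a8=R, a8=B, a8=N.
Count: 7.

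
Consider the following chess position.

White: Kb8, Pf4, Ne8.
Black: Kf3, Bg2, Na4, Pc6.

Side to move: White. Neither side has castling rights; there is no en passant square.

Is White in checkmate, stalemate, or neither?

neither

White to move; white king on b8.
In check: no.
Legal moves for White: Ng7, Nc7, Nf6, Nd6, Kc8, Ka8, Kc7, Kb7, Ka7, f5.
White has 10 legal moves and is not in check → neither.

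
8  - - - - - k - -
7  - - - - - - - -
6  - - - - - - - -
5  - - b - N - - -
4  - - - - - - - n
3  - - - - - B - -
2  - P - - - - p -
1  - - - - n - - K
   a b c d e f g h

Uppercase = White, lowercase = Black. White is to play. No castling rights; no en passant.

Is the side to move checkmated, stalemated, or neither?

neither

White to move; white king on h1.
In check: yes, from the black pawn on g2.
Legal moves for White: Kh2, Bxg2.
White is in check but has 2 legal moves → neither.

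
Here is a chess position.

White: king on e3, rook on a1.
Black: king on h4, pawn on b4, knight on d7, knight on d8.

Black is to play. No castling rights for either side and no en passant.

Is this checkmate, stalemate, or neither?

Black to move; black king on h4.
In check: no.
Legal moves for Black: Nf7, Nb7, Ne6, Nc6, Nf8, Nb8, Nf6, Nb6, Ne5, Nc5, Kh5, Kg5, Kg4, Kh3, Kg3, b3.
Black has 16 legal moves and is not in check → neither.

neither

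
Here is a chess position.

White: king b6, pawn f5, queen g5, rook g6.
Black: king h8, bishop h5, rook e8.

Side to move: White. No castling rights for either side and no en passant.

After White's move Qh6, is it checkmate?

After Qh6: black king on h8; in check: yes, from the white queen on h6.
King squares — g7: attacked by Rg6; h7: attacked by Qh6; g8: attacked by Rg6.
Black has no legal moves → checkmate.

yes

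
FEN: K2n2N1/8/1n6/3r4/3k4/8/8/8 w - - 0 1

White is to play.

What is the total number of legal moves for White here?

2

White to move; king on a8.
In check: yes, from the black knight on b6.
Legal moves: Kb8, Ka7.
Count: 2.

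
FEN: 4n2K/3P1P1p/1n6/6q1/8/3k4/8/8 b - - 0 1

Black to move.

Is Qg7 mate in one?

yes

After Qg7: white king on h8; in check: yes, from the black queen on g7.
King squares — g7: attacked by Ne8; h7: attacked by Qg7; g8: attacked by Qg7.
White has no legal moves → checkmate.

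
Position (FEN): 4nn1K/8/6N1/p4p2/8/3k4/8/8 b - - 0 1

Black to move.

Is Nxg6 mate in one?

After Nxg6: white king on h8; in check: yes, from the black knight on g6.
White has 2 legal replies: Kg8, Kh7.
In check but a legal move exists → not checkmate.

no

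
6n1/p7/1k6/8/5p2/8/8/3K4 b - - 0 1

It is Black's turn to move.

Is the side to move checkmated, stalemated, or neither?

Black to move; black king on b6.
In check: no.
Legal moves for Black: Ne7, Nh6, Nf6, Kc7, Kb7, Kc6, Ka6, Kc5, Kb5, Ka5, a6, f3, a5.
Black has 13 legal moves and is not in check → neither.

neither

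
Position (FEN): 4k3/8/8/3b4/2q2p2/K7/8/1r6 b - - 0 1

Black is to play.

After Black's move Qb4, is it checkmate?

After Qb4: white king on a3; in check: yes, from the black queen on b4.
King squares — a2: attacked by Bd5; b2: attacked by Rb1; b3: attacked by Rb1; a4: attacked by Qb4; b4: attacked by Rb1.
White has no legal moves → checkmate.

yes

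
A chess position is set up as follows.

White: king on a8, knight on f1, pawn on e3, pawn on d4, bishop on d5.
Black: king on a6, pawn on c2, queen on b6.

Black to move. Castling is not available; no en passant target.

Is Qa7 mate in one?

After Qa7: white king on a8; in check: yes, from the black queen on a7.
King squares — a7: attacked by Ka6; b7: attacked by Ka6; b8: attacked by Qa7.
White has no legal moves → checkmate.

yes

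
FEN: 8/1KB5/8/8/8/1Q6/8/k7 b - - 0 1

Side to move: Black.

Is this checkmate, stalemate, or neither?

stalemate

Black to move; black king on a1.
In check: no.
King squares — b1: attacked by Qb3; a2: attacked by Qb3; b2: attacked by Qb3.
Legal moves for Black: none.
Not in check and no legal moves → stalemate.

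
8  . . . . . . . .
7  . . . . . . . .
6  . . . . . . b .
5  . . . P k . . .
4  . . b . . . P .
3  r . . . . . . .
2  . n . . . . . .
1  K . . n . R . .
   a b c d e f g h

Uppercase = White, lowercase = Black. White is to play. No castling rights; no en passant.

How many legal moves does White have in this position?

0

White to move; king on a1.
In check: yes, from the black rook on a3.
Legal moves: none.
Count: 0.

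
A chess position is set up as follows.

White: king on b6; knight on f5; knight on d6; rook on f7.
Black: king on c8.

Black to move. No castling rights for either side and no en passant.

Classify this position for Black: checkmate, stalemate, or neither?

Black to move; black king on c8.
In check: yes, from the white knight on d6.
Legal moves for Black: Kd8, Kb8.
Black is in check but has 2 legal moves → neither.

neither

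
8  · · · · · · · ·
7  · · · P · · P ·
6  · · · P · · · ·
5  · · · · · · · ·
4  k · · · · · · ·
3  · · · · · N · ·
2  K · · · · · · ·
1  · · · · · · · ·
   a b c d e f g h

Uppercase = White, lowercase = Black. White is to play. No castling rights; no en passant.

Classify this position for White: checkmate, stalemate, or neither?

neither

White to move; white king on a2.
In check: no.
Legal moves for White include: Ng5, Ne5, Nh4, Nd4, Nh2, Nd2, Ng1, Ne1, Kb2, Kb1, Ka1, g8=Q, g8=R, g8=B, g8=N, d8=Q, d8=R, d8=B, ... (list truncated; more exist).
White has legal moves and is not in check → neither.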